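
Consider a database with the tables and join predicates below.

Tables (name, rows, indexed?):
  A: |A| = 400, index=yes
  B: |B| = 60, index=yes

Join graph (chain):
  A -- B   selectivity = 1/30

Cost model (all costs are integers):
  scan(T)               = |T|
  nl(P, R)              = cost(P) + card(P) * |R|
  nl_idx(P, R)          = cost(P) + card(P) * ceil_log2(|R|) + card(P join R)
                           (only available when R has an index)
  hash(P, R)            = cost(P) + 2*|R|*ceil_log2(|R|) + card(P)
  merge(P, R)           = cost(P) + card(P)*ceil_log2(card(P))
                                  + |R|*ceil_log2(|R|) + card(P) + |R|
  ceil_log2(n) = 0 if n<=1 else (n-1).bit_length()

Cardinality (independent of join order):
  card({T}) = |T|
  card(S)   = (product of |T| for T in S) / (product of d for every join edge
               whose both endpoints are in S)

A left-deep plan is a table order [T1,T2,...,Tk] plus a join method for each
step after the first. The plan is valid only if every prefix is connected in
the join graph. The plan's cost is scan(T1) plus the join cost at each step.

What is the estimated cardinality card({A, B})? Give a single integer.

800

Tables in S: A(400), B(60)
Edges inside S: A-B(d=30)
numerator = 400 * 60 = 24000
denominator = 30 = 30
card(S) = 24000 / 30 = 800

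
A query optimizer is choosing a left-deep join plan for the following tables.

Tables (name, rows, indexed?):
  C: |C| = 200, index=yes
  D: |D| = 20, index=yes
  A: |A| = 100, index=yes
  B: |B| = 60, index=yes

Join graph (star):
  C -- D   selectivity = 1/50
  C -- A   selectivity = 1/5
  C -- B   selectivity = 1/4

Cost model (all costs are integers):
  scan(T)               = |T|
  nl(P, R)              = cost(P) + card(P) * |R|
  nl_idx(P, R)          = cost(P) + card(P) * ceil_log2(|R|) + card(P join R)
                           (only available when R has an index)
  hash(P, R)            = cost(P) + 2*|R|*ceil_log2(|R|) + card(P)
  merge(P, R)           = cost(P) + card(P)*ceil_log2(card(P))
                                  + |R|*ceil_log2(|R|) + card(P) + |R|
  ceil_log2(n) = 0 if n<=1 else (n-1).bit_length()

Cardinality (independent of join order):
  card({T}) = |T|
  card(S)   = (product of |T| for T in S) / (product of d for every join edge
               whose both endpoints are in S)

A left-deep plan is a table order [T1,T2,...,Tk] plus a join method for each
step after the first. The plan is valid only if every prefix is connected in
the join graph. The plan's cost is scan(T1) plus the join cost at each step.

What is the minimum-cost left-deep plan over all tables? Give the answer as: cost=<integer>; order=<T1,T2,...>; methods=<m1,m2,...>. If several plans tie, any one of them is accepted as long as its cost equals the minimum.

Selinger DP (subsets sized 1..n):
  {C}: scan cost=200, card=200
  {D}: scan cost=20, card=20
  {A}: scan cost=100, card=100
  {B}: scan cost=60, card=60
  {CD}: card=80; try (C,nl_idx)→260, (D,hash)→600, (D,nl_idx)→1280, (C,merge)→1940, (D,merge)→2120, (C,hash)→3240 …(+2); best=260 via (C,nl_idx)
  {AC}: card=4000; try (A,hash)→1800, (C,merge)→2700, (A,merge)→2800, (C,hash)→3400, (C,nl_idx)→4900, (A,nl_idx)→5600 …(+2); best=1800 via (A,hash)
  {BC}: card=3000; try (B,hash)→1120, (C,merge)→2280, (B,merge)→2420, (C,hash)→3320, (C,nl_idx)→3540, (B,nl_idx)→4400 …(+2); best=1120 via (B,hash)
  {ACD}: card=1600; try (A,merge)→1700, (A,hash)→1740, (A,nl_idx)→2420, (D,hash)→6000, (A,nl)→8260, (D,nl_idx)→23400 …(+2); best=1700 via (A,merge)
  {BCD}: card=1200; try (B,hash)→1060, (B,merge)→1320, (B,nl_idx)→1940, (D,hash)→4320, (B,nl)→5060, (D,nl_idx)→17320 …(+2); best=1060 via (B,hash)
  {ABC}: card=60000; try (A,hash)→5520, (B,hash)→6520, (A,merge)→40920, (B,merge)→54220, (A,nl_idx)→82120, (B,nl_idx)→85800 …(+2); best=5520 via (A,hash)
  {ABCD}: card=24000; try (A,hash)→3660, (B,hash)→4020, (A,merge)→16260, (B,merge)→21320, (A,nl_idx)→33460, (B,nl_idx)→35300 …(+6); best=3660 via (A,hash)

cost=3660; order=D,C,B,A; methods=nl_idx,hash,hash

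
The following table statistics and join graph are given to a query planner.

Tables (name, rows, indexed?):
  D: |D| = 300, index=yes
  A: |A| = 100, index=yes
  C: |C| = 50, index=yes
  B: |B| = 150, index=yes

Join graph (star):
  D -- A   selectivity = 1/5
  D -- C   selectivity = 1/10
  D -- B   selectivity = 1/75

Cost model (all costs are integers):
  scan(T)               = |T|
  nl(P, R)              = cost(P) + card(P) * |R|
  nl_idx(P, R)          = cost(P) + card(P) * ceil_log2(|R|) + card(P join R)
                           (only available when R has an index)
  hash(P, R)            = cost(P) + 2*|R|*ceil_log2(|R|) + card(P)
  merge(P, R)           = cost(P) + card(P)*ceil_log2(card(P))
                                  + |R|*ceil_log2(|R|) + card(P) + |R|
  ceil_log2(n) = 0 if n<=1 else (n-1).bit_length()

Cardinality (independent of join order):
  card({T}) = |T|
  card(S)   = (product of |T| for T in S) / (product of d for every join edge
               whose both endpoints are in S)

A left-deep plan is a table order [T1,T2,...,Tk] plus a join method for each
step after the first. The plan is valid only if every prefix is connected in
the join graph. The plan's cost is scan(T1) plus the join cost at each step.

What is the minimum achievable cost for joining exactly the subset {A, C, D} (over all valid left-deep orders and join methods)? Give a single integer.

4100

Selinger DP over subsets of {A,C,D}:
  {D}: scan cost=300, card=300
  {A}: scan cost=100, card=100
  {C}: scan cost=50, card=50
  {AD}: card=6000; try (A,hash)→2000, (D,merge)→3900, (A,merge)→4100, (D,hash)→5600, (D,nl_idx)→7000, (A,nl_idx)→8400 …(+2); best=2000 via (A,hash)
  {CD}: card=1500; try (C,hash)→1200, (D,nl_idx)→2000, (D,merge)→3400, (C,nl_idx)→3600, (C,merge)→3650, (D,hash)→5500 …(+2); best=1200 via (C,hash)
  {ACD}: card=30000; try (A,hash)→4100, (C,hash)→8600, (A,merge)→20000, (A,nl_idx)→41700, (C,nl_idx)→68000, (C,merge)→86350 …(+2); best=4100 via (A,hash)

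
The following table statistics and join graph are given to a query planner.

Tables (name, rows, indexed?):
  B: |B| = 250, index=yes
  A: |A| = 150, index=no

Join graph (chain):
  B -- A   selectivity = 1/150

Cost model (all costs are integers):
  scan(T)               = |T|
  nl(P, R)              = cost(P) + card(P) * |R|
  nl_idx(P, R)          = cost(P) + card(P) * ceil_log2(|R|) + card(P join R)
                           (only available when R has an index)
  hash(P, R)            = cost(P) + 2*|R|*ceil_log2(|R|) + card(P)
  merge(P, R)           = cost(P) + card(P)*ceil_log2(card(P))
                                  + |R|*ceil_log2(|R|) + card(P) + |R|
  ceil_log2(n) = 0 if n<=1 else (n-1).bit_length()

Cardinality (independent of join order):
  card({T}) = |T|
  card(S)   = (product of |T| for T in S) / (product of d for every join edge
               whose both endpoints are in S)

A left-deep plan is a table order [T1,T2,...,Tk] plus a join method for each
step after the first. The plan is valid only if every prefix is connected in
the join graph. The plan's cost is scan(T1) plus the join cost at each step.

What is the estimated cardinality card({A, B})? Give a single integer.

Tables in S: A(150), B(250)
Edges inside S: B-A(d=150)
numerator = 150 * 250 = 37500
denominator = 150 = 150
card(S) = 37500 / 150 = 250

250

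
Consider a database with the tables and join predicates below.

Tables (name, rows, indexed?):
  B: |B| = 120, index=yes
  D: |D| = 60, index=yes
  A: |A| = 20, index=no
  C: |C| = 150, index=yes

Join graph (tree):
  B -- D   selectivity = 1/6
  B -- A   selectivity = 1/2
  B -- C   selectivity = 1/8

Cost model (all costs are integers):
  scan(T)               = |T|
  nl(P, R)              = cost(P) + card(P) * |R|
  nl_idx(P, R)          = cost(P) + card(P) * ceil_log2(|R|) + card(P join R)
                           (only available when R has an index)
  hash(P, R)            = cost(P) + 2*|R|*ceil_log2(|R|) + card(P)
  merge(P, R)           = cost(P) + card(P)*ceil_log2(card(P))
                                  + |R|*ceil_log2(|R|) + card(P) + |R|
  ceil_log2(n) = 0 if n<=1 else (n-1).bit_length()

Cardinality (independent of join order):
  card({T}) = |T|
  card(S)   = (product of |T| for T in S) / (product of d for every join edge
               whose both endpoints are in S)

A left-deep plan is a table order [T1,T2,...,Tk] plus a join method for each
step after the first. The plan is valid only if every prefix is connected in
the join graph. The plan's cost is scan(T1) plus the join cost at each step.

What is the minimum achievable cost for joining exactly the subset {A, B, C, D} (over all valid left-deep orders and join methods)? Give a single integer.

Selinger DP over subsets of {A,B,C,D}:
  {B}: scan cost=120, card=120
  {D}: scan cost=60, card=60
  {A}: scan cost=20, card=20
  {C}: scan cost=150, card=150
  {BD}: card=1200; try (D,hash)→960, (B,merge)→1440, (D,merge)→1500, (B,nl_idx)→1680, (B,hash)→1800, (D,nl_idx)→2040 …(+2); best=960 via (D,hash)
  {AB}: card=1200; try (A,hash)→440, (B,merge)→1100, (A,merge)→1200, (B,nl_idx)→1360, (B,hash)→1720, (B,nl)→2420 …(+1); best=440 via (A,hash)
  {BC}: card=2250; try (B,hash)→1980, (C,merge)→2430, (B,merge)→2460, (C,hash)→2640, (C,nl_idx)→3330, (B,nl_idx)→3450 …(+2); best=1980 via (B,hash)
  {ABD}: card=12000; try (D,hash)→2360, (A,hash)→2360, (D,merge)→15260, (A,merge)→15480, (D,nl_idx)→19640, (A,nl)→24960 …(+1); best=2360 via (D,hash)
  {BCD}: card=22500; try (C,hash)→4560, (D,hash)→4950, (C,merge)→16710, (D,merge)→31650, (C,nl_idx)→33060, (D,nl_idx)→37980 …(+2); best=4560 via (C,hash)
  {ABC}: card=22500; try (C,hash)→4040, (A,hash)→4430, (C,merge)→16190, (A,merge)→31350, (C,nl_idx)→32540, (A,nl)→46980 …(+1); best=4040 via (C,hash)
  {ABCD}: card=225000; try (C,hash)→16760, (D,hash)→27260, (A,hash)→27260, (C,merge)→183710, (C,nl_idx)→323360, (D,nl_idx)→364040 …(+5); best=16760 via (C,hash)

16760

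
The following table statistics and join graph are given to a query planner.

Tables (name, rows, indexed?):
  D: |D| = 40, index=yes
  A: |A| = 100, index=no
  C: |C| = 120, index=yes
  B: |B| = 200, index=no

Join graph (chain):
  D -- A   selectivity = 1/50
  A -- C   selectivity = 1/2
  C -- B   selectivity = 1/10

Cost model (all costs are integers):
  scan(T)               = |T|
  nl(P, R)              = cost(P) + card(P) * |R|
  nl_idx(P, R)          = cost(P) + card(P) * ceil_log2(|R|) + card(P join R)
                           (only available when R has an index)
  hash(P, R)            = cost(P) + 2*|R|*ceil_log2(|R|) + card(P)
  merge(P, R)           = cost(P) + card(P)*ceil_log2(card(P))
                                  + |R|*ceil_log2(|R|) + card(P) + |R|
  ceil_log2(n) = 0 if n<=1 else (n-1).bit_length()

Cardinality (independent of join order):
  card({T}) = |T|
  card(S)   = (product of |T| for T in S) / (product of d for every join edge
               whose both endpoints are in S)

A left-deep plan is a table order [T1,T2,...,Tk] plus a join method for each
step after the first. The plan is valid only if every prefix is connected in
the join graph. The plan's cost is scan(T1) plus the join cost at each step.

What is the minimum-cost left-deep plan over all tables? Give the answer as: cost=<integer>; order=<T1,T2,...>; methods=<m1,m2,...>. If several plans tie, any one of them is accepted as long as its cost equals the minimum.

cost=10280; order=A,D,C,B; methods=hash,merge,hash

Selinger DP (subsets sized 1..n):
  {D}: scan cost=40, card=40
  {A}: scan cost=100, card=100
  {C}: scan cost=120, card=120
  {B}: scan cost=200, card=200
  {AD}: card=80; try (D,hash)→680, (D,nl_idx)→780, (A,merge)→1120, (D,merge)→1180, (A,hash)→1480, (A,nl)→4040 …(+1); best=680 via (D,hash)
  {AC}: card=6000; try (A,hash)→1640, (C,merge)→1860, (C,hash)→1880, (A,merge)→1880, (C,nl_idx)→6800, (C,nl)→12100 …(+1); best=1640 via (A,hash)
  {BC}: card=2400; try (C,hash)→2080, (B,merge)→2880, (C,merge)→2960, (B,hash)→3440, (C,nl_idx)→4000, (B,nl)→24120 …(+1); best=2080 via (C,hash)
  {ACD}: card=4800; try (C,merge)→2280, (C,hash)→2440, (C,nl_idx)→6040, (D,hash)→8120, (C,nl)→10280, (D,nl_idx)→42440 …(+2); best=2280 via (C,merge)
  {ABC}: card=120000; try (A,hash)→5880, (B,hash)→10840, (A,merge)→34080, (B,merge)→87440, (A,nl)→242080, (B,nl)→1201640; best=5880 via (A,hash)
  {ABCD}: card=96000; try (B,hash)→10280, (B,merge)→71280, (D,hash)→126360, (D,nl_idx)→821880, (B,nl)→962280, (D,merge)→2166160 …(+1); best=10280 via (B,hash)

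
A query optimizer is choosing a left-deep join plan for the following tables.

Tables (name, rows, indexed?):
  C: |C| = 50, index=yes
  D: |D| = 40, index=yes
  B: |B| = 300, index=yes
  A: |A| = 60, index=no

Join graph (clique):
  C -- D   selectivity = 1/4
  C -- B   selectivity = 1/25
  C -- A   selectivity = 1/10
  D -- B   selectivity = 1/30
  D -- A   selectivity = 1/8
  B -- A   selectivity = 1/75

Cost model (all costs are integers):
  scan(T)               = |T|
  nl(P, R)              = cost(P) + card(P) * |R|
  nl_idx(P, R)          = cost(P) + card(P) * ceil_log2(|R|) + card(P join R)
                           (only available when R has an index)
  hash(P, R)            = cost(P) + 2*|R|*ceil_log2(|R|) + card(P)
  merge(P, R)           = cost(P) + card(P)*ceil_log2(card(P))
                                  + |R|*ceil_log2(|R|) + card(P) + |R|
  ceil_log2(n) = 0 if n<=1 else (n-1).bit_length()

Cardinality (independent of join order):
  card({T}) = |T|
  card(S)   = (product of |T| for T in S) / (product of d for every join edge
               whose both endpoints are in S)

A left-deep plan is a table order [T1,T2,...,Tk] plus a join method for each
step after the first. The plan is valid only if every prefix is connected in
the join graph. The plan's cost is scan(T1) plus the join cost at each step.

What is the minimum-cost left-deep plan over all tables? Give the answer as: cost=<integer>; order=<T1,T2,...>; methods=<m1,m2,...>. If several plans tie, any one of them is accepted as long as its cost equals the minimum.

Selinger DP (subsets sized 1..n):
  {C}: scan cost=50, card=50
  {D}: scan cost=40, card=40
  {B}: scan cost=300, card=300
  {A}: scan cost=60, card=60
  {CD}: card=500; try (D,hash)→580, (C,merge)→670, (D,merge)→680, (C,hash)→680, (C,nl_idx)→780, (D,nl_idx)→850 …(+2); best=580 via (D,hash)
  {BC}: card=600; try (B,nl_idx)→1100, (C,hash)→1200, (C,nl_idx)→2700, (B,merge)→3400, (C,merge)→3650, (B,hash)→5500 …(+2); best=1100 via (B,nl_idx)
  {AC}: card=300; try (C,hash)→720, (C,nl_idx)→720, (A,hash)→820, (A,merge)→820, (C,merge)→830, (A,nl)→3050 …(+1); best=720 via (C,hash)
  {BD}: card=400; try (B,nl_idx)→800, (D,hash)→1080, (D,nl_idx)→2500, (B,merge)→3320, (D,merge)→3580, (B,hash)→5480 …(+2); best=800 via (B,nl_idx)
  {AD}: card=300; try (D,hash)→600, (D,nl_idx)→720, (A,merge)→740, (D,merge)→760, (A,hash)→800, (A,nl)→2440 …(+1); best=600 via (D,hash)
  {AB}: card=240; try (B,nl_idx)→840, (A,hash)→1320, (B,merge)→3480, (A,merge)→3720, (B,hash)→5520, (B,nl)→18060 …(+1); best=840 via (B,nl_idx)
  {BCD}: card=200; try (C,hash)→1800, (D,hash)→2180, (C,nl_idx)→3400, (D,nl_idx)→4900, (C,merge)→5150, (B,nl_idx)→5280 …(+6); best=1800 via (C,hash)
  {ACD}: card=375; try (D,hash)→1500, (C,hash)→1500, (A,hash)→1800, (C,nl_idx)→2775, (D,nl_idx)→2895, (C,merge)→3950 …(+5); best=1500 via (D,hash)
  {ABC}: card=48; try (C,hash)→1680, (C,nl_idx)→2328, (A,hash)→2420, (C,merge)→3350, (B,nl_idx)→3468, (B,hash)→6420 …(+5); best=1680 via (C,hash)
  {ABD}: card=40; try (D,hash)→1560, (A,hash)→1920, (D,nl_idx)→2320, (D,merge)→3280, (B,nl_idx)→3340, (A,merge)→5220 …(+5); best=1560 via (D,hash)
  {ABCD}: card=2; try (C,nl_idx)→1802, (D,nl_idx)→1970, (C,merge)→2190, (C,hash)→2200, (D,hash)→2208, (D,merge)→2296 …(+9); best=1802 via (C,nl_idx)

cost=1802; order=A,B,D,C; methods=nl_idx,hash,nl_idx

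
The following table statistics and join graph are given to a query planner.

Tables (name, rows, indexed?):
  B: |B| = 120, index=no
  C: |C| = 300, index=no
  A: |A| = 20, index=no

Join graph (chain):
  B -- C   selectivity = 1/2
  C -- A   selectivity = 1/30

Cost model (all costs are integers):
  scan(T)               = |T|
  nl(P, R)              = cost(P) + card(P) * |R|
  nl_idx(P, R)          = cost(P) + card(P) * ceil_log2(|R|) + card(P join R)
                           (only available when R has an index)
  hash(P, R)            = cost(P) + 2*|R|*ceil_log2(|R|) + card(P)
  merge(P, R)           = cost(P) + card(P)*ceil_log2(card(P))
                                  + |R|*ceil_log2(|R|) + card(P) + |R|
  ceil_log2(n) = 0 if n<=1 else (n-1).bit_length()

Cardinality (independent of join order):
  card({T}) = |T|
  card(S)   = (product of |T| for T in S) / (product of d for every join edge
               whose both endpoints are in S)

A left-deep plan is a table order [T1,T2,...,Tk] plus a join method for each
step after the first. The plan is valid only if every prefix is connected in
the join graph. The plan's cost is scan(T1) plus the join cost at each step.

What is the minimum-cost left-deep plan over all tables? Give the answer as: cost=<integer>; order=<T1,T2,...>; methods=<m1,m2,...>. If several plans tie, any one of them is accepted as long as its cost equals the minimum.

Selinger DP (subsets sized 1..n):
  {B}: scan cost=120, card=120
  {C}: scan cost=300, card=300
  {A}: scan cost=20, card=20
  {BC}: card=18000; try (B,hash)→2280, (C,merge)→4080, (B,merge)→4260, (C,hash)→5640, (C,nl)→36120, (B,nl)→36300; best=2280 via (B,hash)
  {AC}: card=200; try (A,hash)→800, (C,merge)→3140, (A,merge)→3420, (C,hash)→5440, (C,nl)→6020, (A,nl)→6300; best=800 via (A,hash)
  {ABC}: card=12000; try (B,hash)→2680, (B,merge)→3560, (A,hash)→20480, (B,nl)→24800, (A,merge)→290400, (A,nl)→362280; best=2680 via (B,hash)

cost=2680; order=C,A,B; methods=hash,hash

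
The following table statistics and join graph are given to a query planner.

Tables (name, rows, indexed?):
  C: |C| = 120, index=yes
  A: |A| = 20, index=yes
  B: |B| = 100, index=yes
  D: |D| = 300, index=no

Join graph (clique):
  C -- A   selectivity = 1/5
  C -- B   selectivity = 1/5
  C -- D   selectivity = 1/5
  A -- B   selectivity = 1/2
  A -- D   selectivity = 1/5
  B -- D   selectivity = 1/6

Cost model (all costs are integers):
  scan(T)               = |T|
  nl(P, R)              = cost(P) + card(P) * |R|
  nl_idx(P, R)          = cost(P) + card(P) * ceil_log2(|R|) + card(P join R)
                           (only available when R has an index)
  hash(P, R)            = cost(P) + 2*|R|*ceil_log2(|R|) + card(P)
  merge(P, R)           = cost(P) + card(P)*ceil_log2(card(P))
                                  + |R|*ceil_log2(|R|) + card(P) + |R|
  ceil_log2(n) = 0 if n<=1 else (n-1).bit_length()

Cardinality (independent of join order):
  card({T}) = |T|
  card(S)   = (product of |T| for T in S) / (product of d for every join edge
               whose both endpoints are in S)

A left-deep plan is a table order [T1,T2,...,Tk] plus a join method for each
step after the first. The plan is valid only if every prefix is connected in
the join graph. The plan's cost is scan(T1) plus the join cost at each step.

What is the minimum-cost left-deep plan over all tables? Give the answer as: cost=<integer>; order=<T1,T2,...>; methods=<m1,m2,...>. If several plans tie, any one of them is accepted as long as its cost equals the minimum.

cost=10840; order=D,A,C,B; methods=hash,hash,hash

Selinger DP (subsets sized 1..n):
  {C}: scan cost=120, card=120
  {A}: scan cost=20, card=20
  {B}: scan cost=100, card=100
  {D}: scan cost=300, card=300
  {AC}: card=480; try (A,hash)→440, (C,nl_idx)→640, (C,merge)→1100, (A,merge)→1200, (A,nl_idx)→1200, (C,hash)→1720 …(+2); best=440 via (A,hash)
  {BC}: card=2400; try (B,hash)→1640, (C,merge)→1860, (C,hash)→1880, (B,merge)→1880, (C,nl_idx)→3200, (B,nl_idx)→3360 …(+2); best=1640 via (B,hash)
  {CD}: card=7200; try (C,hash)→2280, (D,merge)→4080, (C,merge)→4260, (D,hash)→5640, (C,nl_idx)→9600, (D,nl)→36120 …(+1); best=2280 via (C,hash)
  {AB}: card=1000; try (A,hash)→400, (B,merge)→940, (A,merge)→1020, (B,nl_idx)→1160, (B,hash)→1440, (A,nl_idx)→1600 …(+2); best=400 via (A,hash)
  {AD}: card=1200; try (A,hash)→800, (A,nl_idx)→3000, (D,merge)→3140, (A,merge)→3420, (D,hash)→5440, (D,nl)→6020 …(+1); best=800 via (A,hash)
  {BD}: card=5000; try (B,hash)→2000, (D,merge)→3900, (B,merge)→4100, (D,hash)→5600, (B,nl_idx)→7400, (D,nl)→30100 …(+1); best=2000 via (B,hash)
  {ABC}: card=4800; try (B,hash)→2320, (C,hash)→3080, (A,hash)→4240, (B,merge)→6040, (B,nl_idx)→8600, (C,nl_idx)→12200 …(+6); best=2320 via (B,hash)
  {ACD}: card=5760; try (C,hash)→3680, (D,hash)→6320, (D,merge)→8240, (A,hash)→9680, (C,nl_idx)→14960, (C,merge)→16160 …(+5); best=3680 via (C,hash)
  {BCD}: card=24000; try (C,hash)→8680, (D,hash)→9440, (B,hash)→10880, (D,merge)→35840, (C,nl_idx)→61000, (C,merge)→72960 …(+5); best=8680 via (C,hash)
  {ABD}: card=10000; try (B,hash)→3400, (D,hash)→6800, (A,hash)→7200, (D,merge)→14400, (B,merge)→16000, (B,nl_idx)→19200 …(+5); best=3400 via (B,hash)
  {ABCD}: card=9600; try (B,hash)→10840, (D,hash)→12520, (C,hash)→15080, (A,hash)→32880, (B,nl_idx)→53600, (D,merge)→72520 …(+9); best=10840 via (B,hash)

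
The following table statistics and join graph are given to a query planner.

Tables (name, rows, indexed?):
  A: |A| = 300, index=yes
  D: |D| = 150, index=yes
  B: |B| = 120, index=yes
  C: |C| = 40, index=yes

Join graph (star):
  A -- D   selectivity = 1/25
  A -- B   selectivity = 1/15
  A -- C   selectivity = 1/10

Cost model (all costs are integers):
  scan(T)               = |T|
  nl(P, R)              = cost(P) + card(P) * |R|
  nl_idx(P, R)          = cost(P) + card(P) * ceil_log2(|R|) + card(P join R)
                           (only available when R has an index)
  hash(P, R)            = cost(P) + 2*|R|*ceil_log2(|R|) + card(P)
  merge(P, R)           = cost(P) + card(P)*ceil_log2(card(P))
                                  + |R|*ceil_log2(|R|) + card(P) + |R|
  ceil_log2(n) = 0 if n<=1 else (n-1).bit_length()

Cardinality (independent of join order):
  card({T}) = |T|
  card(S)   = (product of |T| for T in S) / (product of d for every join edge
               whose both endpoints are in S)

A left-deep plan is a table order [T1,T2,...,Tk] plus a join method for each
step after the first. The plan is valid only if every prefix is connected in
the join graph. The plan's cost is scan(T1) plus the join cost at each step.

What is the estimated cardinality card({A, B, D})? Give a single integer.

14400

Tables in S: A(300), B(120), D(150)
Edges inside S: A-D(d=25), A-B(d=15)
numerator = 300 * 120 * 150 = 5400000
denominator = 25 * 15 = 375
card(S) = 5400000 / 375 = 14400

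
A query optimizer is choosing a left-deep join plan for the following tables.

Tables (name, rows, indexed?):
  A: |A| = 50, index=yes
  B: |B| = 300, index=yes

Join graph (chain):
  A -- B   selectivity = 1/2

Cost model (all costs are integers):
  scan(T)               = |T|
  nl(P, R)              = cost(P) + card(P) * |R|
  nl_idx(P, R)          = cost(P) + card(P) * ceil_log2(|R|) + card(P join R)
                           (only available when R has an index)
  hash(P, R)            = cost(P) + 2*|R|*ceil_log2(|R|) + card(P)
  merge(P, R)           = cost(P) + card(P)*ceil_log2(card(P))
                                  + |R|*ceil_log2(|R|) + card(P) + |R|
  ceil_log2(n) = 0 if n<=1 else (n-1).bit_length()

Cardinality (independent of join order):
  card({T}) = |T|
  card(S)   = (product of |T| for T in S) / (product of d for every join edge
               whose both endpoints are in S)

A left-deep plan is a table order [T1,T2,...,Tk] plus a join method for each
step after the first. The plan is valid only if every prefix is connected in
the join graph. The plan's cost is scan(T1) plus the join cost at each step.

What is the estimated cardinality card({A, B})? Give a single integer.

7500

Tables in S: A(50), B(300)
Edges inside S: A-B(d=2)
numerator = 50 * 300 = 15000
denominator = 2 = 2
card(S) = 15000 / 2 = 7500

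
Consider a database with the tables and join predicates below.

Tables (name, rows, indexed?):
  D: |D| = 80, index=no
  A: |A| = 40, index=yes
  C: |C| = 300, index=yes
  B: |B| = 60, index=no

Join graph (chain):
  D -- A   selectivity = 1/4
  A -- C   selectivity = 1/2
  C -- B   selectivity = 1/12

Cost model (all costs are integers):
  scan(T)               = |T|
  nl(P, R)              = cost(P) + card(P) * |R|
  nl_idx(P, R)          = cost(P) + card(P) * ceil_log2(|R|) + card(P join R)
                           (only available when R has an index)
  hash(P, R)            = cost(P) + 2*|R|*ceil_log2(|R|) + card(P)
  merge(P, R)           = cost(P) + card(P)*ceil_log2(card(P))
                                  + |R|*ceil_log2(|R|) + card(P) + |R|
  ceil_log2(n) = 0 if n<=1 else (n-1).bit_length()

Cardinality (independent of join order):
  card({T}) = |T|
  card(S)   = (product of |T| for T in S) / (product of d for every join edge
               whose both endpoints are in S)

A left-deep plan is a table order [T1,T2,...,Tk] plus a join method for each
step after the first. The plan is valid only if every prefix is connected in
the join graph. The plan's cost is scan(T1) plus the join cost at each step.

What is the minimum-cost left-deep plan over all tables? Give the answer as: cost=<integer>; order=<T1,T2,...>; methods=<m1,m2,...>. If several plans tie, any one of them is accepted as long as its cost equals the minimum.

cost=34420; order=C,B,A,D; methods=hash,hash,hash

Selinger DP (subsets sized 1..n):
  {D}: scan cost=80, card=80
  {A}: scan cost=40, card=40
  {C}: scan cost=300, card=300
  {B}: scan cost=60, card=60
  {AD}: card=800; try (A,hash)→640, (D,merge)→960, (A,merge)→1000, (D,hash)→1200, (A,nl_idx)→1360, (D,nl)→3240 …(+1); best=640 via (A,hash)
  {AC}: card=6000; try (A,hash)→1080, (C,merge)→3320, (A,merge)→3580, (C,hash)→5480, (C,nl_idx)→6400, (A,nl_idx)→8100 …(+2); best=1080 via (A,hash)
  {BC}: card=1500; try (B,hash)→1320, (C,nl_idx)→2100, (C,merge)→3480, (B,merge)→3720, (C,hash)→5520, (C,nl)→18060 …(+1); best=1320 via (B,hash)
  {ACD}: card=120000; try (C,hash)→6840, (D,hash)→8200, (C,merge)→12440, (D,merge)→85720, (C,nl_idx)→127840, (C,nl)→240640 …(+1); best=6840 via (C,hash)
  {ABC}: card=30000; try (A,hash)→3300, (B,hash)→7800, (A,merge)→19600, (A,nl_idx)→40320, (A,nl)→61320, (B,merge)→85500 …(+1); best=3300 via (A,hash)
  {ABCD}: card=600000; try (D,hash)→34420, (B,hash)→127560, (D,merge)→483940, (B,merge)→2167260, (D,nl)→2403300, (B,nl)→7206840; best=34420 via (D,hash)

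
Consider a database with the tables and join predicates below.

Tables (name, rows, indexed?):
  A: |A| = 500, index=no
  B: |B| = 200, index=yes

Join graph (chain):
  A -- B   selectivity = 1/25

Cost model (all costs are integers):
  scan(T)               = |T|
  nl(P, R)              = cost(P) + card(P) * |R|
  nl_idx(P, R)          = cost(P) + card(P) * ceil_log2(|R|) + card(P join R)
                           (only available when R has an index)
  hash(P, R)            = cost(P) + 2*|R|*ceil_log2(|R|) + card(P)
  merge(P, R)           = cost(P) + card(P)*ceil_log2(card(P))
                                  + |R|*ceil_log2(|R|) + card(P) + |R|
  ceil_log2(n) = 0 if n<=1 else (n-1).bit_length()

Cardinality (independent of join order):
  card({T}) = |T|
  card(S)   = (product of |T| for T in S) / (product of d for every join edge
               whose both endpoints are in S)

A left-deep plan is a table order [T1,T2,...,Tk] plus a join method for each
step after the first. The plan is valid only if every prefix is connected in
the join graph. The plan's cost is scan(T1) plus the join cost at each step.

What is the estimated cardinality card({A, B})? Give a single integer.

4000

Tables in S: A(500), B(200)
Edges inside S: A-B(d=25)
numerator = 500 * 200 = 100000
denominator = 25 = 25
card(S) = 100000 / 25 = 4000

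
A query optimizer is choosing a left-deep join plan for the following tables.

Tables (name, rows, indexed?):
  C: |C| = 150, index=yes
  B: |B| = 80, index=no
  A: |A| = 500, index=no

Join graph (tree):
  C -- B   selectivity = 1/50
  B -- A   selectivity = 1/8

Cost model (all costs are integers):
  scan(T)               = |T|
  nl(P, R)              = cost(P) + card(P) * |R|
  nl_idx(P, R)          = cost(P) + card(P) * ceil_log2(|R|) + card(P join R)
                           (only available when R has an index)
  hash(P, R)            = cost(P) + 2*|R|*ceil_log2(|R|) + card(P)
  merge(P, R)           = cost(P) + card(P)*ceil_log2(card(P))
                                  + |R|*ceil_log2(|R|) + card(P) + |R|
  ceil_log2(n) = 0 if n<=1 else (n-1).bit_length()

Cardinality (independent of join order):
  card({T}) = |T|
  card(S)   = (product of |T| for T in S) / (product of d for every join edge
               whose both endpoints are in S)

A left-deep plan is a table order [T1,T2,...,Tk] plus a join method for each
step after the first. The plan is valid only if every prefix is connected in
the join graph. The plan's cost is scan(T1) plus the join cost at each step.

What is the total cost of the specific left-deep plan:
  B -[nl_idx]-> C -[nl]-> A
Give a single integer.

120960

step 1: scan B: cost=80, card=80
step 2: join C via nl_idx
    card(P join C) = 80*150/(50) = 240
    cost = 80 + 80*8 + 240 = 960
step 3: join A via nl
    card(P join A) = 240*500/(8) = 15000
    cost = 960 + 240*500 = 120960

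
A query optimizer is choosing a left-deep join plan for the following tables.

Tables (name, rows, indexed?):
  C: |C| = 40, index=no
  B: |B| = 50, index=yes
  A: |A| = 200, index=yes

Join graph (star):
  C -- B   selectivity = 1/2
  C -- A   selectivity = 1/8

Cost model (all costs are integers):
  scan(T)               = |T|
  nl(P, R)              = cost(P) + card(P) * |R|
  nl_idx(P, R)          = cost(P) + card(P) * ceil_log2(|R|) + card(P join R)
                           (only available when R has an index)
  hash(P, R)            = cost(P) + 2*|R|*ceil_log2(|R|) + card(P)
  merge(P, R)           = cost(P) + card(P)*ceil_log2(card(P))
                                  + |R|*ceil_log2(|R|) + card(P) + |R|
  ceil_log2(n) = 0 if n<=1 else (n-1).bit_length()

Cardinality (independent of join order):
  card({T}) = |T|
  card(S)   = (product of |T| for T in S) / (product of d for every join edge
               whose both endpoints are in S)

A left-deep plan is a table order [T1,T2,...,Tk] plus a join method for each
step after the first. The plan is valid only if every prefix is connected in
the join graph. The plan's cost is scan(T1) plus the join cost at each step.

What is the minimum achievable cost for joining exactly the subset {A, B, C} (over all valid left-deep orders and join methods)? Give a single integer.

2480

Selinger DP over subsets of {A,B,C}:
  {C}: scan cost=40, card=40
  {B}: scan cost=50, card=50
  {A}: scan cost=200, card=200
  {BC}: card=1000; try (C,hash)→580, (B,merge)→670, (C,merge)→680, (B,hash)→680, (B,nl_idx)→1280, (B,nl)→2040 …(+1); best=580 via (C,hash)
  {AC}: card=1000; try (C,hash)→880, (A,nl_idx)→1360, (A,merge)→2120, (C,merge)→2280, (A,hash)→3280, (A,nl)→8040 …(+1); best=880 via (C,hash)
  {ABC}: card=25000; try (B,hash)→2480, (A,hash)→4780, (B,merge)→12230, (A,merge)→13380, (B,nl_idx)→31880, (A,nl_idx)→33580 …(+2); best=2480 via (B,hash)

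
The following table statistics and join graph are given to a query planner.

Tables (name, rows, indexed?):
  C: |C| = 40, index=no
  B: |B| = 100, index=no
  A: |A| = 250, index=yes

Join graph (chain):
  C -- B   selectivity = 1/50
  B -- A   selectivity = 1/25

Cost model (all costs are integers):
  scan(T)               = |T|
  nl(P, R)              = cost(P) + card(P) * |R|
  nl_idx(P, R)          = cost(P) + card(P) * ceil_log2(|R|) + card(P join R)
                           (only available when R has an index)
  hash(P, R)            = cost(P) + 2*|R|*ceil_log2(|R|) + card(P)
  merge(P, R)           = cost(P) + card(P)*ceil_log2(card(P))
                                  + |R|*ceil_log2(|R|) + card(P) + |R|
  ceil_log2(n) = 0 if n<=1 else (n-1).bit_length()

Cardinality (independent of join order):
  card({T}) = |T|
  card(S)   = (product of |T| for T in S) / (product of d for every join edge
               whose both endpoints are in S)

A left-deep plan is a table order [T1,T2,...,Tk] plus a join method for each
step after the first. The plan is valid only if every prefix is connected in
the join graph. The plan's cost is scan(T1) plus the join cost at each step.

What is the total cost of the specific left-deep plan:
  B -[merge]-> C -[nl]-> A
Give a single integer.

step 1: scan B: cost=100, card=100
step 2: join C via merge
    card(P join C) = 100*40/(50) = 80
    cost = 100 + 100*7 + 40*6 + 100 + 40 = 1180
step 3: join A via nl
    card(P join A) = 80*250/(25) = 800
    cost = 1180 + 80*250 = 21180

21180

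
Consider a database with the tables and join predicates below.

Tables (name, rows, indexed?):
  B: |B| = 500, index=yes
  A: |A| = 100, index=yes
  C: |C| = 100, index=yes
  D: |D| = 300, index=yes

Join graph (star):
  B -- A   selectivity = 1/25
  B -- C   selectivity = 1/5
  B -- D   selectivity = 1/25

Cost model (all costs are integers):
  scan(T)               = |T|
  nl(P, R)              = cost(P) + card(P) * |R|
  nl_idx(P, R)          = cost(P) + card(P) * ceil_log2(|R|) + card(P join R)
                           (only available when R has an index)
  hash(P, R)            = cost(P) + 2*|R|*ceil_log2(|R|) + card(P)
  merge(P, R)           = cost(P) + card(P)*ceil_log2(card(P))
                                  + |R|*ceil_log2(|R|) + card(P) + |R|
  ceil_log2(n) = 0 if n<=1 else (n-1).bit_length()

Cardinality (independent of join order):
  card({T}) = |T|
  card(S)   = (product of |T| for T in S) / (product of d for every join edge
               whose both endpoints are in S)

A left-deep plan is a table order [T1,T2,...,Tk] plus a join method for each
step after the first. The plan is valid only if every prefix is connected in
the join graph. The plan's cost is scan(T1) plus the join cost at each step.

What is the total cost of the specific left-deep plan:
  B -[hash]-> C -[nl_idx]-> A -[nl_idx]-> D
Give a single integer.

step 1: scan B: cost=500, card=500
step 2: join C via hash
    card(P join C) = 500*100/(5) = 10000
    cost = 500 + 2*100*7 + 500 = 2400
step 3: join A via nl_idx
    card(P join A) = 10000*100/(25) = 40000
    cost = 2400 + 10000*7 + 40000 = 112400
step 4: join D via nl_idx
    card(P join D) = 40000*300/(25) = 480000
    cost = 112400 + 40000*9 + 480000 = 952400

952400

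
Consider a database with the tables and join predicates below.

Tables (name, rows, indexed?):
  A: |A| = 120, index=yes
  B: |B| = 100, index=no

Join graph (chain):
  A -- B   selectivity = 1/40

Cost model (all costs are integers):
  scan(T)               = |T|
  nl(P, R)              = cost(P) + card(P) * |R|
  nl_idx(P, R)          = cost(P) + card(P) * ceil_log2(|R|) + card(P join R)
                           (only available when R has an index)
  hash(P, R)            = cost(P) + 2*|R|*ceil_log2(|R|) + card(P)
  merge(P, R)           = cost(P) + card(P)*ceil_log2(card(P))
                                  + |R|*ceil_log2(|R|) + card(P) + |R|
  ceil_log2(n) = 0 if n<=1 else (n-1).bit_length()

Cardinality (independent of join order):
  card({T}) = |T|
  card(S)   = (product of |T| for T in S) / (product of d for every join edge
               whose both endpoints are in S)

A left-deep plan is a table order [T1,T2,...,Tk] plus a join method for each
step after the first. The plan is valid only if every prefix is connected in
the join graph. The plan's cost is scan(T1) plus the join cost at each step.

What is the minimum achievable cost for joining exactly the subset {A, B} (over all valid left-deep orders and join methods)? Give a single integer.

1100

Selinger DP over subsets of {A,B}:
  {A}: scan cost=120, card=120
  {B}: scan cost=100, card=100
  {AB}: card=300; try (A,nl_idx)→1100, (B,hash)→1640, (A,merge)→1860, (B,merge)→1880, (A,hash)→1880, (A,nl)→12100 …(+1); best=1100 via (A,nl_idx)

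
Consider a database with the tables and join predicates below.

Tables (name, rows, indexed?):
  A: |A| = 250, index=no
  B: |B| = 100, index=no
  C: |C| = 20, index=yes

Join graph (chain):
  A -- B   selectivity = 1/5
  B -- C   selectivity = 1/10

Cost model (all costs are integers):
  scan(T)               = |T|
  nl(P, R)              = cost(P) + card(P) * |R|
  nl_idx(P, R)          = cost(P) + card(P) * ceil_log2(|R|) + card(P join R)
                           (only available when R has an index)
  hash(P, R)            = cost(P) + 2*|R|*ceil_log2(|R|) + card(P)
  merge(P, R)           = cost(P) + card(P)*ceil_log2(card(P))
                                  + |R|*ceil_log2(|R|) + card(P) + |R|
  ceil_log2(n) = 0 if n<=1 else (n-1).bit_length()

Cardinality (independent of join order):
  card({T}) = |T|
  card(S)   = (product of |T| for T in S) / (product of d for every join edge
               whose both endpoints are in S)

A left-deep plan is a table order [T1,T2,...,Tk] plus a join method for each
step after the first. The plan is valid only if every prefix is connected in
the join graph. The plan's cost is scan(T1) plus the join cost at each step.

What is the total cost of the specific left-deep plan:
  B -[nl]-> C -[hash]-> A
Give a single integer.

step 1: scan B: cost=100, card=100
step 2: join C via nl
    card(P join C) = 100*20/(10) = 200
    cost = 100 + 100*20 = 2100
step 3: join A via hash
    card(P join A) = 200*250/(5) = 10000
    cost = 2100 + 2*250*8 + 200 = 6300

6300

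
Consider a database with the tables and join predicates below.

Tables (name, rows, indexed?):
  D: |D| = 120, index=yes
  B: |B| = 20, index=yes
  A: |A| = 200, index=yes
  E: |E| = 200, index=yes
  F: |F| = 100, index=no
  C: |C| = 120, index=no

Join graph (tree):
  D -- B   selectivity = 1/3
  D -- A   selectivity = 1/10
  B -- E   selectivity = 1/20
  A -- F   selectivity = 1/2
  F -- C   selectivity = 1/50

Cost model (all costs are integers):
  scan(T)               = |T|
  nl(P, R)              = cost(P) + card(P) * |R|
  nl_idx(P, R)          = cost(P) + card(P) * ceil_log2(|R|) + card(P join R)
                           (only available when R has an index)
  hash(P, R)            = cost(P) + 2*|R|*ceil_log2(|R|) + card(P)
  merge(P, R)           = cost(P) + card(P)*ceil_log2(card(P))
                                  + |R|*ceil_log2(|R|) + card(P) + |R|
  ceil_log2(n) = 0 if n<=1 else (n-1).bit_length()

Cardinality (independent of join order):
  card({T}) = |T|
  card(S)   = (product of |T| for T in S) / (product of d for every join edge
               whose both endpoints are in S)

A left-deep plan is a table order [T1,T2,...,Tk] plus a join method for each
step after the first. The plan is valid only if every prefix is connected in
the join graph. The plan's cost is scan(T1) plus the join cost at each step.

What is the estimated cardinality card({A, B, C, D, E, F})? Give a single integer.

Tables in S: A(200), B(20), C(120), D(120), E(200), F(100)
Edges inside S: D-B(d=3), D-A(d=10), B-E(d=20), A-F(d=2), F-C(d=50)
numerator = 200 * 20 * 120 * 120 * 200 * 100 = 1152000000000
denominator = 3 * 10 * 20 * 2 * 50 = 60000
card(S) = 1152000000000 / 60000 = 19200000

19200000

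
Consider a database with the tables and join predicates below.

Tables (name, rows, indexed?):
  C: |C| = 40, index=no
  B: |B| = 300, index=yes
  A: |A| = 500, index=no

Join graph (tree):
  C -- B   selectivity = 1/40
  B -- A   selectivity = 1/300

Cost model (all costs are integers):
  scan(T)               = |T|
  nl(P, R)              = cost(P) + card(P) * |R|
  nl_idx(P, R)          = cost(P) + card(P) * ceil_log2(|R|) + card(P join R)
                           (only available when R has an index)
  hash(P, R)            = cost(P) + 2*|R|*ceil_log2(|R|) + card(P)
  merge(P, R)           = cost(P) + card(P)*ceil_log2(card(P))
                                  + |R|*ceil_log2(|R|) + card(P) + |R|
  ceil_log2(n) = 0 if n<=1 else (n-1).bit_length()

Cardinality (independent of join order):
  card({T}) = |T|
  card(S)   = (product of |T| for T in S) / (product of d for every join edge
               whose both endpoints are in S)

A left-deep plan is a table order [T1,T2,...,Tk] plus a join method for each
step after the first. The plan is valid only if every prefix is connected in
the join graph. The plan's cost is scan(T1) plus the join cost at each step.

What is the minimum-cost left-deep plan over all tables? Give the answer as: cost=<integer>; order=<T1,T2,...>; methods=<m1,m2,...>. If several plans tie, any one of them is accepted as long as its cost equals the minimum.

Selinger DP (subsets sized 1..n):
  {C}: scan cost=40, card=40
  {B}: scan cost=300, card=300
  {A}: scan cost=500, card=500
  {BC}: card=300; try (B,nl_idx)→700, (C,hash)→1080, (B,merge)→3320, (C,merge)→3580, (B,hash)→5480, (B,nl)→12040 …(+1); best=700 via (B,nl_idx)
  {AB}: card=500; try (B,nl_idx)→5500, (B,hash)→6400, (A,merge)→8300, (B,merge)→8500, (A,hash)→9600, (A,nl)→150300 …(+1); best=5500 via (B,nl_idx)
  {ABC}: card=500; try (C,hash)→6480, (A,merge)→8700, (A,hash)→10000, (C,merge)→10780, (C,nl)→25500, (A,nl)→150700; best=6480 via (C,hash)

cost=6480; order=A,B,C; methods=nl_idx,hash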